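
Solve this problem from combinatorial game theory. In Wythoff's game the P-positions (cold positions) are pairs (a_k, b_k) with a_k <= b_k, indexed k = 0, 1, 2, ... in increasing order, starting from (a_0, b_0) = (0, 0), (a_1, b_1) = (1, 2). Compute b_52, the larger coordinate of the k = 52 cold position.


By Wythoff's theorem, a_k = floor(k * phi) and b_k = floor(k * phi^2) = a_k + k, where phi = (1 + sqrt(5))/2 is the golden ratio.
phi = (1 + sqrt(5))/2 = 1.618034
phi^2 = phi + 1 = 2.618034
k = 52
k * phi^2 = 52 * 2.618034 = 136.137767
b_52 = floor(k * phi^2) = 136 (check: a_52 + k = 84 + 52 = 136)

136


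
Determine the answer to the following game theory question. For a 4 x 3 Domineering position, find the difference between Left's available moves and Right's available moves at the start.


Board is 4 x 3 (rows x cols).
Left (vertical) placements: (rows-1) * cols = 3 * 3 = 9
Right (horizontal) placements: rows * (cols-1) = 4 * 2 = 8
Advantage = Left - Right = 9 - 8 = 1

1


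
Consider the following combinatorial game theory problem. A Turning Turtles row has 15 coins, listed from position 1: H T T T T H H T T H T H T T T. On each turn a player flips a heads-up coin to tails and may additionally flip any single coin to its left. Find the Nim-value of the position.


Coins: H T T T T H H T T H T H T T T
Key fact: a single head at position k behaves exactly like a Nim heap of size k (turning it to T and optionally flipping a coin at j < k corresponds to moving the heap from k to j, or to 0), and heads combine as a disjunctive sum (two heads at the same place would cancel, matching j XOR j = 0). So the Nim-value is the XOR of the 1-indexed positions of the heads.
Face-up positions (1-indexed): [1, 6, 7, 10, 12]
XOR 0 with 1: 0 XOR 1 = 1
XOR 1 with 6: 1 XOR 6 = 7
XOR 7 with 7: 7 XOR 7 = 0
XOR 0 with 10: 0 XOR 10 = 10
XOR 10 with 12: 10 XOR 12 = 6
Nim-value = 6

6


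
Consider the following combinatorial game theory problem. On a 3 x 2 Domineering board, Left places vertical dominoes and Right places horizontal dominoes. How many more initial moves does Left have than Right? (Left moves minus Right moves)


Board is 3 x 2 (rows x cols).
Left (vertical) placements: (rows-1) * cols = 2 * 2 = 4
Right (horizontal) placements: rows * (cols-1) = 3 * 1 = 3
Advantage = Left - Right = 4 - 3 = 1

1


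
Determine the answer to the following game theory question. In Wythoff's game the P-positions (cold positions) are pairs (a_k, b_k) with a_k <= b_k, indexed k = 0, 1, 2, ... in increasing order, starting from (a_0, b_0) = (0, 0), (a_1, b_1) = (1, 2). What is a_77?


By Wythoff's theorem, a_k = floor(k * phi) and b_k = floor(k * phi^2) = a_k + k, where phi = (1 + sqrt(5))/2 is the golden ratio.
phi = (1 + sqrt(5))/2 = 1.618034
k = 77
k * phi = 77 * 1.618034 = 124.588617
a_77 = floor(k * phi) = 124

124


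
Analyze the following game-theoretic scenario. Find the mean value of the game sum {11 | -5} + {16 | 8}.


G1 = {11 | -5}, G2 = {16 | 8}
Each is a switch {a | b} with numbers a > b; its mean value is (a + b)/2, and mean value is additive over game sums: m(G1 + G2) = m(G1) + m(G2).
Mean of G1 = (11 + (-5))/2 = 6/2 = 3
Mean of G2 = (16 + (8))/2 = 24/2 = 12
Mean of G1 + G2 = 3 + 12 = 15

15


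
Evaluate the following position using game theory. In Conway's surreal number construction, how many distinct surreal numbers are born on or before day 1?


Day 0: {|} = 0 is born. Count = 1.
Day n: the number of surreal numbers born by day n is 2^(n+1) - 1.
By day 0: 2^1 - 1 = 1
By day 1: 2^2 - 1 = 3
By day 1: 3 surreal numbers.

3


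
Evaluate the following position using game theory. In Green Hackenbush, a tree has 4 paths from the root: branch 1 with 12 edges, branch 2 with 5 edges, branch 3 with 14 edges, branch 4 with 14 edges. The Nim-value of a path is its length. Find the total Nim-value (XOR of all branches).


The tree has 4 branches from the ground vertex.
In Green Hackenbush, the Nim-value of a simple path of length k is k.
Branch 1: length 12, Nim-value = 12
Branch 2: length 5, Nim-value = 5
Branch 3: length 14, Nim-value = 14
Branch 4: length 14, Nim-value = 14
Total Nim-value = XOR of all branch values:
0 XOR 12 = 12
12 XOR 5 = 9
9 XOR 14 = 7
7 XOR 14 = 9
Nim-value of the tree = 9

9


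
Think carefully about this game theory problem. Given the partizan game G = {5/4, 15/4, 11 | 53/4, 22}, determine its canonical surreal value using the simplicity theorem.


Left options: {5/4, 15/4, 11}, max = 11
Right options: {53/4, 22}, min = 53/4
All options are numbers and max(Left) < min(Right), so by the simplicity theorem the value is the simplest (earliest-born) number strictly between 11 and 53/4.
Integers 12 through 13 all lie strictly between 11 and 53/4.
Among integers, the simplest (lowest birthday = smallest |n|; 0 is born on day 0, +-n on day n) is 12.
No non-integer in the interval can be simpler: if x is a non-integer in the interval, then floor(x) or ceil(x) also lies in the interval (the interval contains an integer), and both are proper prefixes of x's sign expansion, i.e. born earlier. So the game value is 12.
Game value = 12

12


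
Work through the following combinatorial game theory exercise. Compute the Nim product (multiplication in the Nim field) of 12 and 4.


Nim multiplication is bilinear over XOR: (u XOR v) * w = (u*w) XOR (v*w).
So we split each operand into its bit components and XOR the pairwise Nim products.
12 = 4 + 8 (as XOR of powers of 2).
4 = 4 (as XOR of powers of 2).
Using the standard Nim-product table on single bits:
  2*2 = 3,   2*4 = 8,   2*8 = 12,
  4*4 = 6,   4*8 = 11,  8*8 = 13,
and  1*x = x (identity), k*l = l*k (commutative).
Pairwise Nim products:
  4 * 4 = 6
  8 * 4 = 11
XOR them: 6 XOR 11 = 13.
Result: 12 * 4 = 13 (in Nim).

13


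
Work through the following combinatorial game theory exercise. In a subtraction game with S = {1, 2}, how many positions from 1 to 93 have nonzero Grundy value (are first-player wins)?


Subtraction set S = {1, 2}, so G(n) = n mod 3.
G(n) = 0 when n is a multiple of 3.
Multiples of 3 in [1, 93]: 31
N-positions (nonzero Grundy) = 93 - 31 = 62

62


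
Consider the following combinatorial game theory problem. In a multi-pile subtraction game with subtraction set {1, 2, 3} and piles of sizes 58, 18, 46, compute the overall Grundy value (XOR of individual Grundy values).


Subtraction set: {1, 2, 3}
For this subtraction set, G(n) = n mod 4 (period = max + 1 = 4).
Pile 1 (size 58): G(58) = 58 mod 4 = 2
Pile 2 (size 18): G(18) = 18 mod 4 = 2
Pile 3 (size 46): G(46) = 46 mod 4 = 2
Total Grundy value = XOR of all: 2 XOR 2 XOR 2 = 2

2


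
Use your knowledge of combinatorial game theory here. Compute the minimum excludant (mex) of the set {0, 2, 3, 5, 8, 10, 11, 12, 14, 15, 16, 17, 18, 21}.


Set = {0, 2, 3, 5, 8, 10, 11, 12, 14, 15, 16, 17, 18, 21}
0 is in the set.
1 is NOT in the set. This is the mex.
mex = 1

1


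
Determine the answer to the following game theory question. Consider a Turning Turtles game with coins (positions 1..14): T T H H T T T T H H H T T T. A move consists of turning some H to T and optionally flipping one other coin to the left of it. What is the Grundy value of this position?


Coins: T T H H T T T T H H H T T T
Key fact: a single head at position k behaves exactly like a Nim heap of size k (turning it to T and optionally flipping a coin at j < k corresponds to moving the heap from k to j, or to 0), and heads combine as a disjunctive sum (two heads at the same place would cancel, matching j XOR j = 0). So the Nim-value is the XOR of the 1-indexed positions of the heads.
Face-up positions (1-indexed): [3, 4, 9, 10, 11]
XOR 0 with 3: 0 XOR 3 = 3
XOR 3 with 4: 3 XOR 4 = 7
XOR 7 with 9: 7 XOR 9 = 14
XOR 14 with 10: 14 XOR 10 = 4
XOR 4 with 11: 4 XOR 11 = 15
Nim-value = 15

15


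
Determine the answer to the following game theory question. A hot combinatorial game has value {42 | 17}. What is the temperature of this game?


The game is {42 | 17}, a switch {a | b} with numbers a > b.
Cooling {a | b} by t gives {a - t | b + t}, which stops being hot when a - t = b + t, i.e. at t = (a - b)/2. So the temperature of a switch is (a - b)/2.
Temperature = (Left option - Right option) / 2
= (42 - (17)) / 2
= 25 / 2
= 25/2

25/2


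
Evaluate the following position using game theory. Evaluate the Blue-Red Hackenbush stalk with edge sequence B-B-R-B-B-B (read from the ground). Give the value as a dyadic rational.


Edges (from ground): B-B-R-B-B-B
By Berlekamp's sign-expansion rule, a Blue-Red Hackenbush stalk has the value of the surreal number whose sign sequence is the edge sequence with B -> + and R -> -.
Sign sequence: ++-+++
Trace the sign expansion in the surreal number tree, starting from 0:
Edge 1: B (sign +) -> bounds (0, +inf), value = 1
Edge 2: B (sign +) -> bounds (1, +inf), value = 2
Edge 3: R (sign -) -> bounds (1, 2), value = 3/2
Edge 4: B (sign +) -> bounds (3/2, 2), value = 7/4
Edge 5: B (sign +) -> bounds (7/4, 2), value = 15/8
Edge 6: B (sign +) -> bounds (15/8, 2), value = 31/16
Game value = 31/16

31/16


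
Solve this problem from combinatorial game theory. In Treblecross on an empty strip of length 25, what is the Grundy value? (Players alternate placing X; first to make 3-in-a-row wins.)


Treblecross: place X on empty cells; 3-in-a-row wins.
Playing within two cells of an existing X lets the opponent win at once, so sensible play treats the cells i-2..i+2 around each X as dead. The player left with no safe cell loses, so this is a normal-play take-away game on strips of safe cells.
Placing X at cell i (0-indexed) of a strip of k safe cells leaves independent strips of sizes max(0, i-2) and max(0, k-i-3). Hence G(k) = mex{ G(max(0,i-2)) XOR G(max(0,k-i-3)) : 0 <= i < k }, with G(0) = 0.
G(1): splits (0,0):0^0=0 -> mex({0}) = 1
G(2): splits (0,0):0^0=0 -> mex({0}) = 1
G(3): splits (0,0):0^0=0 -> mex({0}) = 1
G(4): splits (0,1):0^1=1 (0,0):0^0=0 -> mex({0, 1}) = 2
G(5): splits (0,2):0^1=1 (0,1):0^1=1 (0,0):0^0=0 -> mex({0, 1}) = 2
G(6) = mex({1}) = 0
G(7) = mex({0, 1, 2}) = 3
G(8) = mex({0, 1, 2}) = 3
G(9) = mex({0, 2}) = 1
G(10) = mex({0, 2, 3}) = 1
G(11) = mex({0, 3}) = 1
G(12) = mex({1, 3}) = 0
G(13) = mex({0, 1, 2, 3}) = 4
G(14) = mex({0, 1, 2}) = 3
G(15) = mex({0, 1, 2}) = 3
G(16) = mex({0, 1, 2, 4}) = 3
G(17) = mex({0, 1, 3, 4}) = 2
G(18) = mex({0, 1, 3, 4}) = 2
G(19) = mex({0, 1, 3, 5}) = 2
G(20) = mex({0, 1, 2, 3, 5}) = 4
G(21) = mex({0, 1, 2, 3, 5}) = 4
G(22) = mex({1, 2, 6}) = 0
G(23) = mex({0, 1, 2, 3, 4, 6}) = 5
G(24) = mex({0, 1, 2, 3, 4}) = 5
G(25) = mex({0, 1, 3, 4, 7}) = 2
Therefore G(25) = 2.

2


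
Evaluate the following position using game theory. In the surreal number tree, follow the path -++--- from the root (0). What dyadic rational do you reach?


Sign expansion: -++---
Rule: track bounds (lo, hi), initially (-inf, +inf). On '+', the current value becomes lo and we move to the simplest number in (value, hi): value + 1 if hi = +inf, otherwise the midpoint (value + hi)/2. On '-', the current value becomes hi and we move to value - 1 if lo = -inf, otherwise the midpoint (lo + value)/2.
Start at 0.
Step 1: sign = -, move left. Bounds: (-inf, 0). Value = -1
Step 2: sign = +, move right. Bounds: (-1, 0). Value = -1/2
Step 3: sign = +, move right. Bounds: (-1/2, 0). Value = -1/4
Step 4: sign = -, move left. Bounds: (-1/2, -1/4). Value = -3/8
Step 5: sign = -, move left. Bounds: (-1/2, -3/8). Value = -7/16
Step 6: sign = -, move left. Bounds: (-1/2, -7/16). Value = -15/32
The surreal number with sign expansion -++--- is -15/32.

-15/32


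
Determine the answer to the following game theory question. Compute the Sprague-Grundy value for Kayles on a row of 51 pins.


Kayles: a move removes 1 or 2 adjacent pins from a contiguous row.
Removing pins from a row of k leaves two independent rows (a, b) with a + b = k - 1 (one pin) or a + b = k - 2 (two pins); an end removal gives a = 0.
By Sprague-Grundy, G(k) = mex{ G(a) XOR G(b) } over all these splits. G(0) = 0.
G(1): splits (0,0):0^0=0 -> mex({0}) = 1
G(2): splits (0,1):0^1=1 (0,0):0^0=0 -> mex({0, 1}) = 2
G(3): splits (0,2):0^2=2 (1,1):1^1=0 (0,1):0^1=1 -> mex({0, 1, 2}) = 3
G(4): splits (0,3):0^3=3 (1,2):1^2=3 (0,2):0^2=2 (1,1):1^1=0 -> mex({0, 2, 3}) = 1
G(5): splits (0,4):0^1=1 (1,3):1^3=2 (2,2):2^2=0 (0,3):0^3=3 (1,2):1^2=3 -> mex({0, 1, 2, 3}) = 4
G(6) = mex({0, 1, 2, 4}) = 3
G(7) = mex({0, 1, 3, 4, 5}) = 2
G(8) = mex({0, 2, 3, 5, 6}) = 1
G(9) = mex({0, 1, 2, 3, 6, 7}) = 4
G(10) = mex({0, 1, 3, 4, 5, 7}) = 2
G(11) = mex({0, 1, 2, 3, 4, 5}) = 6
G(12) = mex({0, 1, 2, 3, 5, 6, 7}) = 4
G(13) = mex({0, 2, 3, 4, 6, 7}) = 1
G(14) = mex({0, 1, 4, 5, 6, 7}) = 2
G(15) = mex({0, 1, 2, 3, 4, 5, 6}) = 7
G(16) = mex({0, 2, 3, 5, 6, 7}) = 1
G(17) = mex({0, 1, 2, 3, 5, 6, 7}) = 4
G(18) = mex({0, 1, 2, 4, 5, 6}) = 3
G(19) = mex({0, 1, 3, 4, 5, 7}) = 2
G(20) = mex({0, 2, 3, 4, 5, 6, 7}) = 1
G(21) = mex({0, 1, 2, 3, 5, 6, 7}) = 4
G(22) = mex({0, 1, 2, 3, 4, 5, 7}) = 6
G(23) = mex({0, 1, 2, 3, 4, 5, 6}) = 7
G(24) = mex({0, 1, 2, 3, 5, 6, 7}) = 4
G(25) = mex({0, 2, 3, 4, 6, 7}) = 1
G(26) = mex({0, 1, 3, 4, 5, 6, 7}) = 2
G(27) = mex({0, 1, 2, 3, 4, 5, 6, 7}) = 8
G(28) = mex({0, 1, 2, 3, 4, 6, 7, 8}) = 5
G(29) = mex({0, 1, 2, 3, 5, 6, 7, 8, 9}) = 4
G(30) = mex({0, 1, 2, 3, 4, 5, 6, 9, 10}) = 7
G(31) = mex({0, 1, 3, 4, 5, 7, 10, 11}) = 2
G(32) = mex({0, 2, 3, 4, 5, 6, 7, 9, 11}) = 1
G(33) = mex({0, 1, 2, 3, 4, 5, 6, 7, 9, 12}) = 8
G(34) = mex({0, 1, 2, 3, 4, 5, 7, 8, 11, 12}) = 6
G(35) = mex({0, 1, 2, 3, 4, 5, 6, 8, 9, 10, 11}) = 7
G(36) = mex({0, 1, 2, 3, 5, 6, 7, 9, 10}) = 4
G(37) = mex({0, 2, 3, 4, 6, 7, 9, 10, 11, 12}) = 1
G(38) = mex({0, 1, 3, 4, 5, 6, 7, 9, 10, 11, 12}) = 2
G(39) = mex({0, 1, 2, 4, 5, 6, 7, 9, 10, 12, 14}) = 3
G(40) = mex({0, 2, 3, 4, 6, 7, 11, 12, 14}) = 1
G(41) = mex({0, 1, 2, 3, 5, 6, 7, 9, 10, 11, 12}) = 4
G(42) = mex({0, 1, 2, 3, 4, 5, 6, 9, 10}) = 7
G(43) = mex({0, 1, 3, 4, 5, 7, 9, 10, 12, 15}) = 2
G(44) = mex({0, 2, 3, 4, 5, 6, 7, 9, 10, 12, 15}) = 1
G(45) = mex({0, 1, 2, 3, 4, 5, 6, 7, 9, 10, 12, 14}) = 8
G(46) = mex({0, 1, 3, 4, 5, 7, 8, 11, 12, 14}) = 2
G(47) = mex({0, 1, 2, 3, 4, 5, 6, 8, 9, 10, 11, 12}) = 7
G(48) = mex({0, 1, 2, 3, 5, 6, 7, 9, 10}) = 4
G(49) = mex({0, 2, 3, 4, 6, 7, 9, 10, 11, 12, 15}) = 1
G(50) = mex({0, 1, 4, 5, 6, 7, 9, 11, 12, 14, 15}) = 2
G(51) = mex({0, 1, 2, 3, 4, 5, 6, 7, 9, 12, 14, 15}) = 8
Therefore G(51) = 8.

8


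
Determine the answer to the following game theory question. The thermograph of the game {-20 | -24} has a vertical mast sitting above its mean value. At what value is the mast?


Game = {-20 | -24}, a switch {a | b} with numbers a > b.
Its thermograph has left wall a - t and right wall b + t, which meet at t = (a - b)/2, where both equal (a + b)/2. So the mast (mean value) is at (a + b)/2.
Mean = (-20 + (-24))/2 = -44/2 = -22

-22


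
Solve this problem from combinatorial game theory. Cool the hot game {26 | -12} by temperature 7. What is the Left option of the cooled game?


Original game: {26 | -12} (a switch {a | b} with a > b).
Cooling by t (for t below the temperature (a - b)/2 = 19) taxes each move by t: {a | b} cooled by t is {a - t | b + t}.
Cooling amount: t = 7
Cooled Left option: 26 - 7 = 19
Cooled Right option: -12 + 7 = -5
Cooled game: {19 | -5}
Left option = 19

19


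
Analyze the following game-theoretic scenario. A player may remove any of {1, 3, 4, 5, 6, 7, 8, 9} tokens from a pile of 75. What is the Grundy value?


The subtraction set is S = {1, 3, 4, 5, 6, 7, 8, 9}.
G(k) = mex{ G(k - s) : s in S, s <= k }. We compute iteratively: G(0) = 0.
G(1) = mex({0}) = 1
G(2) = mex({1}) = 0
G(3) = mex({0}) = 1
G(4) = mex({0, 1}) = 2
G(5) = mex({0, 1, 2}) = 3
G(6) = mex({0, 1, 3}) = 2
G(7) = mex({0, 1, 2}) = 3
G(8) = mex({0, 1, 2, 3}) = 4
G(9) = mex({0, 1, 2, 3, 4}) = 5
G(10) = mex({0, 1, 2, 3, 5}) = 4
G(11) = mex({0, 1, 2, 3, 4}) = 5
G(12) = mex({1, 2, 3, 4, 5}) = 0
G(13) = mex({0, 2, 3, 4, 5}) = 1
G(14) = mex({1, 2, 3, 4, 5}) = 0
G(15) = mex({0, 2, 3, 4, 5}) = 1
G(16) = mex({0, 1, 3, 4, 5}) = 2
G(17) = mex({0, 1, 2, 4, 5}) = 3
G(18) = mex({0, 1, 3, 4, 5}) = 2
G(19) = mex({0, 1, 2, 4, 5}) = 3
G(20) = mex({0, 1, 2, 3, 5}) = 4
Observe that G(12)..G(20) = 0, 1, 0, 1, 2, 3, 2, 3, 4 repeats G(0)..G(8) = 0, 1, 0, 1, 2, 3, 2, 3, 4.
For k >= max(S) = 9, G(k) is determined by the previous 9 values G(k-9)..G(k-1); a window of 9 consecutive values has recurred shifted by 12, so by induction G(k + 12) = G(k) for all k >= 0: the sequence is periodic from the start with period 12.
One period: G(0..11) = 0, 1, 0, 1, 2, 3, 2, 3, 4, 5, 4, 5.
75 mod 12 = 3, so G(75) = G(3) = 1.

1


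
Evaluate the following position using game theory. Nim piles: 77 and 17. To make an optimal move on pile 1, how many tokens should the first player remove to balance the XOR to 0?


Piles: 77 and 17
Current XOR: 77 XOR 17 = 92 (non-zero, so this is an N-position).
To make the XOR zero, we need to find a move that balances the piles.
For pile 1 (size 77): target = 77 XOR 92 = 17
We reduce pile 1 from 77 to 17.
Tokens removed: 77 - 17 = 60
Verification: 17 XOR 17 = 0

60


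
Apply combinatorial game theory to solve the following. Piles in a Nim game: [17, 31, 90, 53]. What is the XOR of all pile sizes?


We need the XOR (exclusive or) of all pile sizes.
After XOR-ing pile 1 (size 17): 0 XOR 17 = 17
After XOR-ing pile 2 (size 31): 17 XOR 31 = 14
After XOR-ing pile 3 (size 90): 14 XOR 90 = 84
After XOR-ing pile 4 (size 53): 84 XOR 53 = 97
The Nim-value of this position is 97.

97


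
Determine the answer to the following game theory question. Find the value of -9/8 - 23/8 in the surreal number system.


x = -9/8, y = 23/8
Converting to common denominator: 8
x = -9/8, y = 23/8
x - y = -9/8 - 23/8 = -4

-4


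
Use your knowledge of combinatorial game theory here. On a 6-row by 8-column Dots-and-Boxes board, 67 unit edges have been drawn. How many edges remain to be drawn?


Grid: 6 x 8 boxes, i.e. 7 rows and 9 columns of dots.
Horizontal edges: (rows + 1) * cols = 7 * 8 = 56
Vertical edges: rows * (cols + 1) = 6 * 9 = 54
Total edges: 56 + 54 = 110
Edges drawn: 67
Remaining: 110 - 67 = 43

43


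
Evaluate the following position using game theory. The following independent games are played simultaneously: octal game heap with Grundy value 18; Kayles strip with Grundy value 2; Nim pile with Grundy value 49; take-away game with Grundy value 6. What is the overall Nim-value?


By the Sprague-Grundy theorem, the Grundy value of a sum of games is the XOR of individual Grundy values.
octal game heap: Grundy value = 18. Running XOR: 0 XOR 18 = 18
Kayles strip: Grundy value = 2. Running XOR: 18 XOR 2 = 16
Nim pile: Grundy value = 49. Running XOR: 16 XOR 49 = 33
take-away game: Grundy value = 6. Running XOR: 33 XOR 6 = 39
The combined Grundy value is 39.

39


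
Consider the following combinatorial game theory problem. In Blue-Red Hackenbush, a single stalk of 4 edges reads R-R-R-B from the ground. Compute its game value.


Edges (from ground): R-R-R-B
By Berlekamp's sign-expansion rule, a Blue-Red Hackenbush stalk has the value of the surreal number whose sign sequence is the edge sequence with B -> + and R -> -.
Sign sequence: ---+
Trace the sign expansion in the surreal number tree, starting from 0:
Edge 1: R (sign -) -> bounds (-inf, 0), value = -1
Edge 2: R (sign -) -> bounds (-inf, -1), value = -2
Edge 3: R (sign -) -> bounds (-inf, -2), value = -3
Edge 4: B (sign +) -> bounds (-3, -2), value = -5/2
Game value = -5/2

-5/2


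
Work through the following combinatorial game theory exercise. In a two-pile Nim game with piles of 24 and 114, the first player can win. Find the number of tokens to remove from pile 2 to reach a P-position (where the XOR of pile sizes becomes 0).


Piles: 24 and 114
Current XOR: 24 XOR 114 = 106 (non-zero, so this is an N-position).
To make the XOR zero, we need to find a move that balances the piles.
For pile 2 (size 114): target = 114 XOR 106 = 24
We reduce pile 2 from 114 to 24.
Tokens removed: 114 - 24 = 90
Verification: 24 XOR 24 = 0

90


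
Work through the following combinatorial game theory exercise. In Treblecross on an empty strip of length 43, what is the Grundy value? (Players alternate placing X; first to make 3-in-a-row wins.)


Treblecross: place X on empty cells; 3-in-a-row wins.
Playing within two cells of an existing X lets the opponent win at once, so sensible play treats the cells i-2..i+2 around each X as dead. The player left with no safe cell loses, so this is a normal-play take-away game on strips of safe cells.
Placing X at cell i (0-indexed) of a strip of k safe cells leaves independent strips of sizes max(0, i-2) and max(0, k-i-3). Hence G(k) = mex{ G(max(0,i-2)) XOR G(max(0,k-i-3)) : 0 <= i < k }, with G(0) = 0.
G(1): splits (0,0):0^0=0 -> mex({0}) = 1
G(2): splits (0,0):0^0=0 -> mex({0}) = 1
G(3): splits (0,0):0^0=0 -> mex({0}) = 1
G(4): splits (0,1):0^1=1 (0,0):0^0=0 -> mex({0, 1}) = 2
G(5): splits (0,2):0^1=1 (0,1):0^1=1 (0,0):0^0=0 -> mex({0, 1}) = 2
G(6) = mex({1}) = 0
G(7) = mex({0, 1, 2}) = 3
G(8) = mex({0, 1, 2}) = 3
G(9) = mex({0, 2}) = 1
G(10) = mex({0, 2, 3}) = 1
G(11) = mex({0, 3}) = 1
G(12) = mex({1, 3}) = 0
G(13) = mex({0, 1, 2, 3}) = 4
G(14) = mex({0, 1, 2}) = 3
G(15) = mex({0, 1, 2}) = 3
G(16) = mex({0, 1, 2, 4}) = 3
G(17) = mex({0, 1, 3, 4}) = 2
G(18) = mex({0, 1, 3, 4}) = 2
G(19) = mex({0, 1, 3, 5}) = 2
G(20) = mex({0, 1, 2, 3, 5}) = 4
G(21) = mex({0, 1, 2, 3, 5}) = 4
G(22) = mex({1, 2, 6}) = 0
G(23) = mex({0, 1, 2, 3, 4, 6}) = 5
G(24) = mex({0, 1, 2, 3, 4}) = 5
G(25) = mex({0, 1, 3, 4, 7}) = 2
G(26) = mex({0, 1, 3, 4, 5, 7}) = 2
G(27) = mex({0, 1, 3, 5}) = 2
G(28) = mex({0, 1, 2, 5}) = 3
G(29) = mex({0, 1, 2, 4, 5, 6}) = 3
G(30) = mex({1, 2, 4, 6}) = 0
G(31) = mex({0, 1, 2, 3, 4, 6}) = 5
G(32) = mex({1, 2, 3, 4, 7}) = 0
G(33) = mex({0, 3, 7}) = 1
G(34) = mex({0, 2, 3, 5, 7}) = 1
G(35) = mex({0, 2, 3, 5, 6}) = 1
G(36) = mex({0, 1, 2, 5, 6}) = 3
G(37) = mex({0, 1, 2, 4, 5, 6}) = 3
G(38) = mex({0, 1, 2, 4}) = 3
G(39) = mex({0, 1, 2, 3, 4, 7}) = 5
G(40) = mex({0, 1, 2, 3, 4, 5, 7}) = 6
G(41) = mex({0, 1, 2, 3, 5, 7}) = 4
G(42) = mex({0, 1, 2, 3, 5, 6, 7}) = 4
G(43) = mex({0, 2, 3, 5, 6}) = 1
Therefore G(43) = 1.

1


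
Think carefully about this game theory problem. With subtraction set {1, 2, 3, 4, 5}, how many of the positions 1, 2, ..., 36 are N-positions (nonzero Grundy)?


Subtraction set S = {1, 2, 3, 4, 5}, so G(n) = n mod 6.
G(n) = 0 when n is a multiple of 6.
Multiples of 6 in [1, 36]: 6
N-positions (nonzero Grundy) = 36 - 6 = 30

30


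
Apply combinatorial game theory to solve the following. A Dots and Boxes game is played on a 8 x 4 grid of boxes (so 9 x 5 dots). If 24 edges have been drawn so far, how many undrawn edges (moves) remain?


Grid: 8 x 4 boxes, i.e. 9 rows and 5 columns of dots.
Horizontal edges: (rows + 1) * cols = 9 * 4 = 36
Vertical edges: rows * (cols + 1) = 8 * 5 = 40
Total edges: 36 + 40 = 76
Edges drawn: 24
Remaining: 76 - 24 = 52

52


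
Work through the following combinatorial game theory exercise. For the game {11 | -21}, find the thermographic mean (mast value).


Game = {11 | -21}, a switch {a | b} with numbers a > b.
Its thermograph has left wall a - t and right wall b + t, which meet at t = (a - b)/2, where both equal (a + b)/2. So the mast (mean value) is at (a + b)/2.
Mean = (11 + (-21))/2 = -10/2 = -5

-5


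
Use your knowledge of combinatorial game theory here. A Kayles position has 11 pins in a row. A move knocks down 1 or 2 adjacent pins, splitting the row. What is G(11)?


Kayles: a move removes 1 or 2 adjacent pins from a contiguous row.
Removing pins from a row of k leaves two independent rows (a, b) with a + b = k - 1 (one pin) or a + b = k - 2 (two pins); an end removal gives a = 0.
By Sprague-Grundy, G(k) = mex{ G(a) XOR G(b) } over all these splits. G(0) = 0.
G(1): splits (0,0):0^0=0 -> mex({0}) = 1
G(2): splits (0,1):0^1=1 (0,0):0^0=0 -> mex({0, 1}) = 2
G(3): splits (0,2):0^2=2 (1,1):1^1=0 (0,1):0^1=1 -> mex({0, 1, 2}) = 3
G(4): splits (0,3):0^3=3 (1,2):1^2=3 (0,2):0^2=2 (1,1):1^1=0 -> mex({0, 2, 3}) = 1
G(5): splits (0,4):0^1=1 (1,3):1^3=2 (2,2):2^2=0 (0,3):0^3=3 (1,2):1^2=3 -> mex({0, 1, 2, 3}) = 4
G(6) = mex({0, 1, 2, 4}) = 3
G(7) = mex({0, 1, 3, 4, 5}) = 2
G(8) = mex({0, 2, 3, 5, 6}) = 1
G(9) = mex({0, 1, 2, 3, 6, 7}) = 4
G(10) = mex({0, 1, 3, 4, 5, 7}) = 2
G(11) = mex({0, 1, 2, 3, 4, 5}) = 6
Therefore G(11) = 6.

6


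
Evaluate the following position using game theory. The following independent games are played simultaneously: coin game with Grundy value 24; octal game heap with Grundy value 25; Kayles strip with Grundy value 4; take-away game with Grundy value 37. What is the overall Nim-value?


By the Sprague-Grundy theorem, the Grundy value of a sum of games is the XOR of individual Grundy values.
coin game: Grundy value = 24. Running XOR: 0 XOR 24 = 24
octal game heap: Grundy value = 25. Running XOR: 24 XOR 25 = 1
Kayles strip: Grundy value = 4. Running XOR: 1 XOR 4 = 5
take-away game: Grundy value = 37. Running XOR: 5 XOR 37 = 32
The combined Grundy value is 32.

32


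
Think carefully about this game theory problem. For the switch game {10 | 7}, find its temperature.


The game is {10 | 7}, a switch {a | b} with numbers a > b.
Cooling {a | b} by t gives {a - t | b + t}, which stops being hot when a - t = b + t, i.e. at t = (a - b)/2. So the temperature of a switch is (a - b)/2.
Temperature = (Left option - Right option) / 2
= (10 - (7)) / 2
= 3 / 2
= 3/2

3/2


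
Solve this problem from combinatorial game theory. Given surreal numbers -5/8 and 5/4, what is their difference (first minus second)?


x = -5/8, y = 5/4
Converting to common denominator: 8
x = -5/8, y = 10/8
x - y = -5/8 - 5/4 = -15/8

-15/8


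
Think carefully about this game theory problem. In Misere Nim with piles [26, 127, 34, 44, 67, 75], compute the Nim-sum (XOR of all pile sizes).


We need the XOR (exclusive or) of all pile sizes.
After XOR-ing pile 1 (size 26): 0 XOR 26 = 26
After XOR-ing pile 2 (size 127): 26 XOR 127 = 101
After XOR-ing pile 3 (size 34): 101 XOR 34 = 71
After XOR-ing pile 4 (size 44): 71 XOR 44 = 107
After XOR-ing pile 5 (size 67): 107 XOR 67 = 40
After XOR-ing pile 6 (size 75): 40 XOR 75 = 99
The Nim-value of this position is 99.

99


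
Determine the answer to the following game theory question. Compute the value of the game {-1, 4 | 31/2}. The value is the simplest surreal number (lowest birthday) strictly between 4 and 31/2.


Left options: {-1, 4}, max = 4
Right options: {31/2}, min = 31/2
All options are numbers and max(Left) < min(Right), so by the simplicity theorem the value is the simplest (earliest-born) number strictly between 4 and 31/2.
Integers 5 through 15 all lie strictly between 4 and 31/2.
Among integers, the simplest (lowest birthday = smallest |n|; 0 is born on day 0, +-n on day n) is 5.
No non-integer in the interval can be simpler: if x is a non-integer in the interval, then floor(x) or ceil(x) also lies in the interval (the interval contains an integer), and both are proper prefixes of x's sign expansion, i.e. born earlier. So the game value is 5.
Game value = 5

5


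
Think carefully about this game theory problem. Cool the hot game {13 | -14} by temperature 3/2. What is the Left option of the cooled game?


Original game: {13 | -14} (a switch {a | b} with a > b).
Cooling by t (for t below the temperature (a - b)/2 = 27/2) taxes each move by t: {a | b} cooled by t is {a - t | b + t}.
Cooling amount: t = 3/2
Cooled Left option: 13 - 3/2 = 23/2
Cooled Right option: -14 + 3/2 = -25/2
Cooled game: {23/2 | -25/2}
Left option = 23/2

23/2


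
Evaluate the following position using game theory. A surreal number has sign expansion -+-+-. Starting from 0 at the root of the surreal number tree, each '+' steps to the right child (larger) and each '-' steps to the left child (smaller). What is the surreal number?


Sign expansion: -+-+-
Rule: track bounds (lo, hi), initially (-inf, +inf). On '+', the current value becomes lo and we move to the simplest number in (value, hi): value + 1 if hi = +inf, otherwise the midpoint (value + hi)/2. On '-', the current value becomes hi and we move to value - 1 if lo = -inf, otherwise the midpoint (lo + value)/2.
Start at 0.
Step 1: sign = -, move left. Bounds: (-inf, 0). Value = -1
Step 2: sign = +, move right. Bounds: (-1, 0). Value = -1/2
Step 3: sign = -, move left. Bounds: (-1, -1/2). Value = -3/4
Step 4: sign = +, move right. Bounds: (-3/4, -1/2). Value = -5/8
Step 5: sign = -, move left. Bounds: (-3/4, -5/8). Value = -11/16
The surreal number with sign expansion -+-+- is -11/16.

-11/16


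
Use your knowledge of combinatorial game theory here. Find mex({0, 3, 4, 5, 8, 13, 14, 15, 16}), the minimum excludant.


Set = {0, 3, 4, 5, 8, 13, 14, 15, 16}
0 is in the set.
1 is NOT in the set. This is the mex.
mex = 1

1


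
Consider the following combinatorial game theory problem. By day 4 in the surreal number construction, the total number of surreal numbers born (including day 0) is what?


Day 0: {|} = 0 is born. Count = 1.
Day n: the number of surreal numbers born by day n is 2^(n+1) - 1.
By day 0: 2^1 - 1 = 1
By day 1: 2^2 - 1 = 3
By day 2: 2^3 - 1 = 7
By day 3: 2^4 - 1 = 15
By day 4: 2^5 - 1 = 31
By day 4: 31 surreal numbers.

31


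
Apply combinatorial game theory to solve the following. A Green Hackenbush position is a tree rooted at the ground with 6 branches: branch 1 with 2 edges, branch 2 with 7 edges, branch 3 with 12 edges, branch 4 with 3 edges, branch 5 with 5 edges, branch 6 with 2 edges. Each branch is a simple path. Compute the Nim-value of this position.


The tree has 6 branches from the ground vertex.
In Green Hackenbush, the Nim-value of a simple path of length k is k.
Branch 1: length 2, Nim-value = 2
Branch 2: length 7, Nim-value = 7
Branch 3: length 12, Nim-value = 12
Branch 4: length 3, Nim-value = 3
Branch 5: length 5, Nim-value = 5
Branch 6: length 2, Nim-value = 2
Total Nim-value = XOR of all branch values:
0 XOR 2 = 2
2 XOR 7 = 5
5 XOR 12 = 9
9 XOR 3 = 10
10 XOR 5 = 15
15 XOR 2 = 13
Nim-value of the tree = 13

13


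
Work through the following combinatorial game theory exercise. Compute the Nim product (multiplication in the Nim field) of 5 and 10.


Nim multiplication is bilinear over XOR: (u XOR v) * w = (u*w) XOR (v*w).
So we split each operand into its bit components and XOR the pairwise Nim products.
5 = 1 + 4 (as XOR of powers of 2).
10 = 2 + 8 (as XOR of powers of 2).
Using the standard Nim-product table on single bits:
  2*2 = 3,   2*4 = 8,   2*8 = 12,
  4*4 = 6,   4*8 = 11,  8*8 = 13,
and  1*x = x (identity), k*l = l*k (commutative).
Pairwise Nim products:
  1 * 2 = 2
  1 * 8 = 8
  4 * 2 = 8
  4 * 8 = 11
XOR them: 2 XOR 8 XOR 8 XOR 11 = 9.
Result: 5 * 10 = 9 (in Nim).

9


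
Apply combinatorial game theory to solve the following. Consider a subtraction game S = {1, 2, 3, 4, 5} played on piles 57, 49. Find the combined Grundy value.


Subtraction set: {1, 2, 3, 4, 5}
For this subtraction set, G(n) = n mod 6 (period = max + 1 = 6).
Pile 1 (size 57): G(57) = 57 mod 6 = 3
Pile 2 (size 49): G(49) = 49 mod 6 = 1
Total Grundy value = XOR of all: 3 XOR 1 = 2

2


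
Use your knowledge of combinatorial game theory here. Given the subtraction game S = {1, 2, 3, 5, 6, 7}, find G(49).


The subtraction set is S = {1, 2, 3, 5, 6, 7}.
G(k) = mex{ G(k - s) : s in S, s <= k }. We compute iteratively: G(0) = 0.
G(1) = mex({0}) = 1
G(2) = mex({0, 1}) = 2
G(3) = mex({0, 1, 2}) = 3
G(4) = mex({1, 2, 3}) = 0
G(5) = mex({0, 2, 3}) = 1
G(6) = mex({0, 1, 3}) = 2
G(7) = mex({0, 1, 2}) = 3
G(8) = mex({1, 2, 3}) = 0
G(9) = mex({0, 2, 3}) = 1
G(10) = mex({0, 1, 3}) = 2
Observe that G(4)..G(10) = 0, 1, 2, 3, 0, 1, 2 repeats G(0)..G(6) = 0, 1, 2, 3, 0, 1, 2.
For k >= max(S) = 7, G(k) is determined by the previous 7 values G(k-7)..G(k-1); a window of 7 consecutive values has recurred shifted by 4, so by induction G(k + 4) = G(k) for all k >= 0: the sequence is periodic from the start with period 4.
One period: G(0..3) = 0, 1, 2, 3.
49 mod 4 = 1, so G(49) = G(1) = 1.

1


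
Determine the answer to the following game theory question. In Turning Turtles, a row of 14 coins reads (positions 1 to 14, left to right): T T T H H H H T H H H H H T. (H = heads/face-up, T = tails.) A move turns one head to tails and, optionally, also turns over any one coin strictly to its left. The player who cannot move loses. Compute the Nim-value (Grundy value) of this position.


Coins: T T T H H H H T H H H H H T
Key fact: a single head at position k behaves exactly like a Nim heap of size k (turning it to T and optionally flipping a coin at j < k corresponds to moving the heap from k to j, or to 0), and heads combine as a disjunctive sum (two heads at the same place would cancel, matching j XOR j = 0). So the Nim-value is the XOR of the 1-indexed positions of the heads.
Face-up positions (1-indexed): [4, 5, 6, 7, 9, 10, 11, 12, 13]
XOR 0 with 4: 0 XOR 4 = 4
XOR 4 with 5: 4 XOR 5 = 1
XOR 1 with 6: 1 XOR 6 = 7
XOR 7 with 7: 7 XOR 7 = 0
XOR 0 with 9: 0 XOR 9 = 9
XOR 9 with 10: 9 XOR 10 = 3
XOR 3 with 11: 3 XOR 11 = 8
XOR 8 with 12: 8 XOR 12 = 4
XOR 4 with 13: 4 XOR 13 = 9
Nim-value = 9

9


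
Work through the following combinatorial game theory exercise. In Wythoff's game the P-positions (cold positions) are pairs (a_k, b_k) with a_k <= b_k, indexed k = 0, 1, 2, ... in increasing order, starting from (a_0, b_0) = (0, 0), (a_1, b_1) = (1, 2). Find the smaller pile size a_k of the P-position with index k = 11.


By Wythoff's theorem, a_k = floor(k * phi) and b_k = floor(k * phi^2) = a_k + k, where phi = (1 + sqrt(5))/2 is the golden ratio.
phi = (1 + sqrt(5))/2 = 1.618034
k = 11
k * phi = 11 * 1.618034 = 17.798374
a_11 = floor(k * phi) = 17

17


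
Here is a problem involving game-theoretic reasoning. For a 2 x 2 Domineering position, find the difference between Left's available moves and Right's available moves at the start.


Board is 2 x 2 (rows x cols).
Left (vertical) placements: (rows-1) * cols = 1 * 2 = 2
Right (horizontal) placements: rows * (cols-1) = 2 * 1 = 2
Advantage = Left - Right = 2 - 2 = 0

0


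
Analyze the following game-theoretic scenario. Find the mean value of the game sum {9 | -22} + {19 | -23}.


G1 = {9 | -22}, G2 = {19 | -23}
Each is a switch {a | b} with numbers a > b; its mean value is (a + b)/2, and mean value is additive over game sums: m(G1 + G2) = m(G1) + m(G2).
Mean of G1 = (9 + (-22))/2 = -13/2 = -13/2
Mean of G2 = (19 + (-23))/2 = -4/2 = -2
Mean of G1 + G2 = -13/2 + -2 = -17/2

-17/2


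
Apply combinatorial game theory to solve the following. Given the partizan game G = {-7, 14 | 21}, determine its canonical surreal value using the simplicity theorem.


Left options: {-7, 14}, max = 14
Right options: {21}, min = 21
All options are numbers and max(Left) < min(Right), so by the simplicity theorem the value is the simplest (earliest-born) number strictly between 14 and 21.
Integers 15 through 20 all lie strictly between 14 and 21.
Among integers, the simplest (lowest birthday = smallest |n|; 0 is born on day 0, +-n on day n) is 15.
No non-integer in the interval can be simpler: if x is a non-integer in the interval, then floor(x) or ceil(x) also lies in the interval (the interval contains an integer), and both are proper prefixes of x's sign expansion, i.e. born earlier. So the game value is 15.
Game value = 15

15


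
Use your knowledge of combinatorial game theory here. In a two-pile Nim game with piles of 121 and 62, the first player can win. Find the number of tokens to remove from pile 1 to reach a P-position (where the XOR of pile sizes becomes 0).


Piles: 121 and 62
Current XOR: 121 XOR 62 = 71 (non-zero, so this is an N-position).
To make the XOR zero, we need to find a move that balances the piles.
For pile 1 (size 121): target = 121 XOR 71 = 62
We reduce pile 1 from 121 to 62.
Tokens removed: 121 - 62 = 59
Verification: 62 XOR 62 = 0

59


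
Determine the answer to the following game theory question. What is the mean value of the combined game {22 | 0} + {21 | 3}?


G1 = {22 | 0}, G2 = {21 | 3}
Each is a switch {a | b} with numbers a > b; its mean value is (a + b)/2, and mean value is additive over game sums: m(G1 + G2) = m(G1) + m(G2).
Mean of G1 = (22 + (0))/2 = 22/2 = 11
Mean of G2 = (21 + (3))/2 = 24/2 = 12
Mean of G1 + G2 = 11 + 12 = 23

23


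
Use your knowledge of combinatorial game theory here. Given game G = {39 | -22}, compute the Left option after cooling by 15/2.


Original game: {39 | -22} (a switch {a | b} with a > b).
Cooling by t (for t below the temperature (a - b)/2 = 61/2) taxes each move by t: {a | b} cooled by t is {a - t | b + t}.
Cooling amount: t = 15/2
Cooled Left option: 39 - 15/2 = 63/2
Cooled Right option: -22 + 15/2 = -29/2
Cooled game: {63/2 | -29/2}
Left option = 63/2

63/2


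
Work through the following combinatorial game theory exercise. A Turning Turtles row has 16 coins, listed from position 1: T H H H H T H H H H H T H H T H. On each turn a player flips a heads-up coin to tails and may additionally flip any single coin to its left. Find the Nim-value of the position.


Coins: T H H H H T H H H H H T H H T H
Key fact: a single head at position k behaves exactly like a Nim heap of size k (turning it to T and optionally flipping a coin at j < k corresponds to moving the heap from k to j, or to 0), and heads combine as a disjunctive sum (two heads at the same place would cancel, matching j XOR j = 0). So the Nim-value is the XOR of the 1-indexed positions of the heads.
Face-up positions (1-indexed): [2, 3, 4, 5, 7, 8, 9, 10, 11, 13, 14, 16]
XOR 0 with 2: 0 XOR 2 = 2
XOR 2 with 3: 2 XOR 3 = 1
XOR 1 with 4: 1 XOR 4 = 5
XOR 5 with 5: 5 XOR 5 = 0
XOR 0 with 7: 0 XOR 7 = 7
XOR 7 with 8: 7 XOR 8 = 15
XOR 15 with 9: 15 XOR 9 = 6
XOR 6 with 10: 6 XOR 10 = 12
XOR 12 with 11: 12 XOR 11 = 7
XOR 7 with 13: 7 XOR 13 = 10
XOR 10 with 14: 10 XOR 14 = 4
XOR 4 with 16: 4 XOR 16 = 20
Nim-value = 20

20


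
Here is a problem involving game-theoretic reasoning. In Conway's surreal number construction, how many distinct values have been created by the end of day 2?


Day 0: {|} = 0 is born. Count = 1.
Day n: the number of surreal numbers born by day n is 2^(n+1) - 1.
By day 0: 2^1 - 1 = 1
By day 1: 2^2 - 1 = 3
By day 2: 2^3 - 1 = 7
By day 2: 7 surreal numbers.

7


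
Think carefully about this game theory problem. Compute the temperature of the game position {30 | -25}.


The game is {30 | -25}, a switch {a | b} with numbers a > b.
Cooling {a | b} by t gives {a - t | b + t}, which stops being hot when a - t = b + t, i.e. at t = (a - b)/2. So the temperature of a switch is (a - b)/2.
Temperature = (Left option - Right option) / 2
= (30 - (-25)) / 2
= 55 / 2
= 55/2

55/2


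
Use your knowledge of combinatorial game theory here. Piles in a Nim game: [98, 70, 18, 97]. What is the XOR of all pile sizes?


We need the XOR (exclusive or) of all pile sizes.
After XOR-ing pile 1 (size 98): 0 XOR 98 = 98
After XOR-ing pile 2 (size 70): 98 XOR 70 = 36
After XOR-ing pile 3 (size 18): 36 XOR 18 = 54
After XOR-ing pile 4 (size 97): 54 XOR 97 = 87
The Nim-value of this position is 87.

87


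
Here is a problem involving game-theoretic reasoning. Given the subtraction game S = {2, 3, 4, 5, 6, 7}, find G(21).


The subtraction set is S = {2, 3, 4, 5, 6, 7}.
G(k) = mex{ G(k - s) : s in S, s <= k }. We compute iteratively: G(0) = 0.
G(1) = mex({}) = 0
G(2) = mex({0}) = 1
G(3) = mex({0}) = 1
G(4) = mex({0, 1}) = 2
G(5) = mex({0, 1}) = 2
G(6) = mex({0, 1, 2}) = 3
G(7) = mex({0, 1, 2}) = 3
G(8) = mex({0, 1, 2, 3}) = 4
G(9) = mex({1, 2, 3}) = 0
G(10) = mex({1, 2, 3, 4}) = 0
G(11) = mex({0, 2, 3, 4}) = 1
G(12) = mex({0, 2, 3, 4}) = 1
G(13) = mex({0, 1, 3, 4}) = 2
G(14) = mex({0, 1, 3, 4}) = 2
G(15) = mex({0, 1, 2, 4}) = 3
Observe that G(9)..G(15) = 0, 0, 1, 1, 2, 2, 3 repeats G(0)..G(6) = 0, 0, 1, 1, 2, 2, 3.
For k >= max(S) = 7, G(k) is determined by the previous 7 values G(k-7)..G(k-1); a window of 7 consecutive values has recurred shifted by 9, so by induction G(k + 9) = G(k) for all k >= 0: the sequence is periodic from the start with period 9.
One period: G(0..8) = 0, 0, 1, 1, 2, 2, 3, 3, 4.
21 mod 9 = 3, so G(21) = G(3) = 1.

1
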